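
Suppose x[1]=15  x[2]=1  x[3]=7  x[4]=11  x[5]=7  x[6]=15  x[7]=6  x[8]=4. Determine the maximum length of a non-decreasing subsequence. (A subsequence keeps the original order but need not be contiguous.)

Track the smallest tail for each achievable length (allowing ties):
15 → extends → [15]
1 → replaces 15 → [1]
7 → extends → [1, 7]
11 → extends → [1, 7, 11]
7 → replaces 11 → [1, 7, 7]
15 → extends → [1, 7, 7, 15]
6 → replaces 7 → [1, 6, 7, 15]
4 → replaces 6 → [1, 4, 7, 15]
Four tails, so the longest non-decreasing subsequence has length 4 (e.g. 1, 7, 11, 15).

4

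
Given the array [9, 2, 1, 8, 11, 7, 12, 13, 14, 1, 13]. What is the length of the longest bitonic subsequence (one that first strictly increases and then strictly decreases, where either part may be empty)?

7

inc[i] = longest strictly increasing subsequence ending at i; dec[i] = longest strictly decreasing subsequence starting at i:
i:      1  2  3  4  5  6  7  8  9 10 11
a[i]:   9  2  1  8 11  7 12 13 14  1 13
inc:    1  1  1  2  3  2  4  5  6  1  5
dec:    4  2  1  3  3  2  2  2  2  1  1
Best peak at i=9 (value 14): inc=6, dec=2, length 6+2−1 = 7.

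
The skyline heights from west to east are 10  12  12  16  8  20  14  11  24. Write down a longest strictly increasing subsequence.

Patience tails give the LIS length; then backtrack through the dp parents:
10 → extends → [10]
12 → extends → [10, 12]
12 → already a tail → [10, 12]
16 → extends → [10, 12, 16]
8 → replaces 10 → [8, 12, 16]
20 → extends → [8, 12, 16, 20]
14 → replaces 16 → [8, 12, 14, 20]
11 → replaces 12 → [8, 11, 14, 20]
24 → extends → [8, 11, 14, 20, 24]
Length 5; one witness is 10, 12, 16, 20, 24.

10, 12, 16, 20, 24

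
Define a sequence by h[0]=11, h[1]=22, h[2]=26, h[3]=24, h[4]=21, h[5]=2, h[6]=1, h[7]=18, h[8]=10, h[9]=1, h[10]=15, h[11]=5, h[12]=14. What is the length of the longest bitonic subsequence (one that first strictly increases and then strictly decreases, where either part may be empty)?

inc[i] = longest strictly increasing subsequence ending at i; dec[i] = longest strictly decreasing subsequence starting at i:
i:      0  1  2  3  4  5  6  7  8  9 10 11 12
h[i]:  11 22 26 24 21  2  1 18 10  1 15  5 14
inc:    1  2  3  3  2  1  1  2  2  1  3  2  3
dec:    3  5  6  5  4  2  1  3  2  1  2  1  1
Best peak at i=2 (value 26): inc=3, dec=6, length 3+6−1 = 8.

8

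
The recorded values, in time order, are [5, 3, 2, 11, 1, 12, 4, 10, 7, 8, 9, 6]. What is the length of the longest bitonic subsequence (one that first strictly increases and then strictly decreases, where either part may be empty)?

6

inc[i] = longest strictly increasing subsequence ending at i; dec[i] = longest strictly decreasing subsequence starting at i:
i:      1  2  3  4  5  6  7  8  9 10 11 12
a[i]:   5  3  2 11  1 12  4 10  7  8  9  6
inc:    1  1  1  2  1  3  2  3  3  4  5  3
dec:    4  3  2  4  1  4  1  3  2  2  2  1
Best peak at i=6 (value 12): inc=3, dec=4, length 3+4−1 = 6.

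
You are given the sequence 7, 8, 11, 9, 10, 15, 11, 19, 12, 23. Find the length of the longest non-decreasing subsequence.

Track the smallest tail for each achievable length (allowing ties):
7 → extends → [7]
8 → extends → [7, 8]
11 → extends → [7, 8, 11]
9 → replaces 11 → [7, 8, 9]
10 → extends → [7, 8, 9, 10]
15 → extends → [7, 8, 9, 10, 15]
11 → replaces 15 → [7, 8, 9, 10, 11]
19 → extends → [7, 8, 9, 10, 11, 19]
12 → replaces 19 → [7, 8, 9, 10, 11, 12]
23 → extends → [7, 8, 9, 10, 11, 12, 23]
Seven tails, so the longest non-decreasing subsequence has length 7 (e.g. 7, 8, 9, 10, 15, 19, 23).

7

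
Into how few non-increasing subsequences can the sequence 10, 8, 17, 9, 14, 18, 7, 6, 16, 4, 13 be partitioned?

Place each on the leftmost legal pile:
10 → new pile 1 (tops now [10])
8 → pile 1 (tops now [8])
17 → new pile 2 (tops now [8, 17])
9 → pile 2 (tops now [8, 9])
14 → new pile 3 (tops now [8, 9, 14])
18 → new pile 4 (tops now [8, 9, 14, 18])
7 → pile 1 (tops now [7, 9, 14, 18])
6 → pile 1 (tops now [6, 9, 14, 18])
16 → pile 4 (tops now [6, 9, 14, 16])
4 → pile 1 (tops now [4, 9, 14, 16])
13 → pile 3 (tops now [4, 9, 13, 16])
Four piles.

4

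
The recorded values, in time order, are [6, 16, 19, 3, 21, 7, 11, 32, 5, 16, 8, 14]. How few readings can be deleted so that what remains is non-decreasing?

7

Fewest deletions = n − (longest non-decreasing subsequence).
Patience tails:
6 → extends → [6]
16 → extends → [6, 16]
19 → extends → [6, 16, 19]
3 → replaces 6 → [3, 16, 19]
21 → extends → [3, 16, 19, 21]
7 → replaces 16 → [3, 7, 19, 21]
11 → replaces 19 → [3, 7, 11, 21]
32 → extends → [3, 7, 11, 21, 32]
5 → replaces 7 → [3, 5, 11, 21, 32]
16 → replaces 21 → [3, 5, 11, 16, 32]
8 → replaces 11 → [3, 5, 8, 16, 32]
14 → replaces 16 → [3, 5, 8, 14, 32]
Longest non-decreasing subsequence has length 5, so deletions = 12 − 5 = 7.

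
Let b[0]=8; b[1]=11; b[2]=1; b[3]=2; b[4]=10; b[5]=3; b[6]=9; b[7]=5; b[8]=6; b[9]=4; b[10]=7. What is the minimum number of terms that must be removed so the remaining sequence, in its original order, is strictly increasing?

5

Fewest deletions = n − (longest strictly increasing subsequence).
i:      0  1  2  3  4  5  6  7  8  9 10
b[i]:   8 11  1  2 10  3  9  5  6  4  7
dp:     1  2  1  2  3  3  4  4  5  4  6
max dp = 6, so deletions = 11 − 6 = 5.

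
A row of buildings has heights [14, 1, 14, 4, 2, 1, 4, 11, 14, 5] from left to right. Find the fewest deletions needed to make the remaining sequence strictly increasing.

5

Fewest deletions = n − (longest strictly increasing subsequence).
Patience tails:
14 → extends → [14]
1 → replaces 14 → [1]
14 → extends → [1, 14]
4 → replaces 14 → [1, 4]
2 → replaces 4 → [1, 2]
1 → already a tail → [1, 2]
4 → extends → [1, 2, 4]
11 → extends → [1, 2, 4, 11]
14 → extends → [1, 2, 4, 11, 14]
5 → replaces 11 → [1, 2, 4, 5, 14]
Longest strictly increasing subsequence has length 5, so deletions = 10 − 5 = 5.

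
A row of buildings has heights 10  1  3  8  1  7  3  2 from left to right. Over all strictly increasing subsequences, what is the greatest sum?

Let S[i] be the best sum of a strictly increasing subsequence ending at i:
i:      1  2  3  4  5  6  7  8
a[i]:  10  1  3  8  1  7  3  2
S:     10  1  4 12  1 11  4  3
Maximum is 12 (e.g. 1 + 3 + 8).

12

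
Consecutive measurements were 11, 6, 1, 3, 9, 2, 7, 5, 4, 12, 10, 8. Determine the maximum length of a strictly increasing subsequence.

Let dp[i] be the length of the longest such subsequence ending at index i:
i:      1  2  3  4  5  6  7  8  9 10 11 12
a[i]:  11  6  1  3  9  2  7  5  4 12 10  8
dp:     1  1  1  2  3  2  3  3  3  4  4  4
Maximum dp value is 4.

4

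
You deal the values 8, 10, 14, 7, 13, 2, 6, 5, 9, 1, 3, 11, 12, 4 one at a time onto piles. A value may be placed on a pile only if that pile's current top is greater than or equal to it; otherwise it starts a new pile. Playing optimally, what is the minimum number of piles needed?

5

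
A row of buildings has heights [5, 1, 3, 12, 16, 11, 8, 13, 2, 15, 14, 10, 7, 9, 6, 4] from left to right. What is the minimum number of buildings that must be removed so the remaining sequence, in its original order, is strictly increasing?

Fewest deletions = n − (longest strictly increasing subsequence).
i:      1  2  3  4  5  6  7  8  9 10 11 12 13 14 15 16
a[i]:   5  1  3 12 16 11  8 13  2 15 14 10  7  9  6  4
dp:     1  1  2  3  4  3  3  4  2  5  5  4  3  4  3  3
max dp = 5, so deletions = 16 − 5 = 11.

11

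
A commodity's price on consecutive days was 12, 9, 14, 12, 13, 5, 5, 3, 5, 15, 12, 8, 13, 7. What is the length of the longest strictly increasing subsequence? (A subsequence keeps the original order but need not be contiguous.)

Track the smallest tail for each achievable length (strict):
12 → extends → [12]
9 → replaces 12 → [9]
14 → extends → [9, 14]
12 → replaces 14 → [9, 12]
13 → extends → [9, 12, 13]
5 → replaces 9 → [5, 12, 13]
5 → already a tail → [5, 12, 13]
3 → replaces 5 → [3, 12, 13]
5 → replaces 12 → [3, 5, 13]
15 → extends → [3, 5, 13, 15]
12 → replaces 13 → [3, 5, 12, 15]
8 → replaces 12 → [3, 5, 8, 15]
13 → replaces 15 → [3, 5, 8, 13]
7 → replaces 8 → [3, 5, 7, 13]
Four tails, so the longest strictly increasing subsequence has length 4 (e.g. 9, 12, 13, 15).

4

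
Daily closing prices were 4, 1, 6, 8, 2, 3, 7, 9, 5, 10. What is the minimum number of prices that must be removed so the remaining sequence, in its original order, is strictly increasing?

4

Fewest deletions = n − (longest strictly increasing subsequence).
Patience tails:
4 → extends → [4]
1 → replaces 4 → [1]
6 → extends → [1, 6]
8 → extends → [1, 6, 8]
2 → replaces 6 → [1, 2, 8]
3 → replaces 8 → [1, 2, 3]
7 → extends → [1, 2, 3, 7]
9 → extends → [1, 2, 3, 7, 9]
5 → replaces 7 → [1, 2, 3, 5, 9]
10 → extends → [1, 2, 3, 5, 9, 10]
Longest strictly increasing subsequence has length 6, so deletions = 10 − 6 = 4.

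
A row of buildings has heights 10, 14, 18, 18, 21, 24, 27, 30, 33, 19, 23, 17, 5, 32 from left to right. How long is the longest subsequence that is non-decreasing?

9

Track the smallest tail for each achievable length (allowing ties):
10 → extends → [10]
14 → extends → [10, 14]
18 → extends → [10, 14, 18]
18 → extends → [10, 14, 18, 18]
21 → extends → [10, 14, 18, 18, 21]
24 → extends → [10, 14, 18, 18, 21, 24]
27 → extends → [10, 14, 18, 18, 21, 24, 27]
30 → extends → [10, 14, 18, 18, 21, 24, 27, 30]
33 → extends → [10, 14, 18, 18, 21, 24, 27, 30, 33]
19 → replaces 21 → [10, 14, 18, 18, 19, 24, 27, 30, 33]
23 → replaces 24 → [10, 14, 18, 18, 19, 23, 27, 30, 33]
17 → replaces 18 → [10, 14, 17, 18, 19, 23, 27, 30, 33]
5 → replaces 10 → [5, 14, 17, 18, 19, 23, 27, 30, 33]
32 → replaces 33 → [5, 14, 17, 18, 19, 23, 27, 30, 32]
Nine tails, so the longest non-decreasing subsequence has length 9 (e.g. 10, 14, 18, 18, 21, 24, 27, 30, 33).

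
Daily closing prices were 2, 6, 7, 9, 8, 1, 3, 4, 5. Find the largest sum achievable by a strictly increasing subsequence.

24

Let S[i] be the best sum of a strictly increasing subsequence ending at i:
i:      1  2  3  4  5  6  7  8  9
a[i]:   2  6  7  9  8  1  3  4  5
S:      2  8 15 24 23  1  5  9 14
Maximum is 24 (e.g. 2 + 6 + 7 + 9).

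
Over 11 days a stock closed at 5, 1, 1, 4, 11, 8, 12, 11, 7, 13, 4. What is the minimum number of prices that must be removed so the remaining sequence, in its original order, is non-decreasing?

Fewest deletions = n − (longest non-decreasing subsequence).
Patience tails:
5 → extends → [5]
1 → replaces 5 → [1]
1 → extends → [1, 1]
4 → extends → [1, 1, 4]
11 → extends → [1, 1, 4, 11]
8 → replaces 11 → [1, 1, 4, 8]
12 → extends → [1, 1, 4, 8, 12]
11 → replaces 12 → [1, 1, 4, 8, 11]
7 → replaces 8 → [1, 1, 4, 7, 11]
13 → extends → [1, 1, 4, 7, 11, 13]
4 → replaces 7 → [1, 1, 4, 4, 11, 13]
Longest non-decreasing subsequence has length 6, so deletions = 11 − 6 = 5.

5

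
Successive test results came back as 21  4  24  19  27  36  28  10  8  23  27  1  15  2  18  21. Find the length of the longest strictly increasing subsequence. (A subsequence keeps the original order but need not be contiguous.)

Track the smallest tail for each achievable length (strict):
21 → extends → [21]
4 → replaces 21 → [4]
24 → extends → [4, 24]
19 → replaces 24 → [4, 19]
27 → extends → [4, 19, 27]
36 → extends → [4, 19, 27, 36]
28 → replaces 36 → [4, 19, 27, 28]
10 → replaces 19 → [4, 10, 27, 28]
8 → replaces 10 → [4, 8, 27, 28]
23 → replaces 27 → [4, 8, 23, 28]
27 → replaces 28 → [4, 8, 23, 27]
1 → replaces 4 → [1, 8, 23, 27]
15 → replaces 23 → [1, 8, 15, 27]
2 → replaces 8 → [1, 2, 15, 27]
18 → replaces 27 → [1, 2, 15, 18]
21 → extends → [1, 2, 15, 18, 21]
Five tails, so the longest strictly increasing subsequence has length 5 (e.g. 4, 10, 15, 18, 21).

5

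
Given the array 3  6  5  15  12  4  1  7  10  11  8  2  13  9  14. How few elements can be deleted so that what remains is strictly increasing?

8

Fewest deletions = n − (longest strictly increasing subsequence).
i:      1  2  3  4  5  6  7  8  9 10 11 12 13 14 15
a[i]:   3  6  5 15 12  4  1  7 10 11  8  2 13  9 14
dp:     1  2  2  3  3  2  1  3  4  5  4  2  6  5  7
max dp = 7, so deletions = 15 − 7 = 8.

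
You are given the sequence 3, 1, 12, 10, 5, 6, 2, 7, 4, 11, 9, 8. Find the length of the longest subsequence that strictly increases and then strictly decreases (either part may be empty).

7

inc[i] = longest strictly increasing subsequence ending at i; dec[i] = longest strictly decreasing subsequence starting at i:
i:      1  2  3  4  5  6  7  8  9 10 11 12
a[i]:   3  1 12 10  5  6  2  7  4 11  9  8
inc:    1  1  2  2  2  3  2  4  3  5  5  5
dec:    2  1  4  3  2  2  1  2  1  3  2  1
Best peak at i=10 (value 11): inc=5, dec=3, length 5+3−1 = 7.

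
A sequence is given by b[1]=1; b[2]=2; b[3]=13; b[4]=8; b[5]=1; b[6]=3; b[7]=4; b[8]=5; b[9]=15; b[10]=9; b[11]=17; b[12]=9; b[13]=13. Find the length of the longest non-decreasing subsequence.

Let dp[i] be the length of the longest such subsequence ending at index i:
i:      1  2  3  4  5  6  7  8  9 10 11 12 13
b[i]:   1  2 13  8  1  3  4  5 15  9 17  9 13
dp:     1  2  3  3  2  3  4  5  6  6  7  7  8
Maximum dp value is 8.

8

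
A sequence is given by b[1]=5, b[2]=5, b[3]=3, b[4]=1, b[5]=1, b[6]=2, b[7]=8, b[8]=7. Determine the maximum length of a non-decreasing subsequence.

Let dp[i] be the length of the longest such subsequence ending at index i:
i:     1 2 3 4 5 6 7 8
b[i]:  5 5 3 1 1 2 8 7
dp:    1 2 1 1 2 3 4 4
Maximum dp value is 4.

4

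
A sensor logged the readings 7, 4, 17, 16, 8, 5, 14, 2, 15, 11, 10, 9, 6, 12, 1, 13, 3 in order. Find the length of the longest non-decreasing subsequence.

5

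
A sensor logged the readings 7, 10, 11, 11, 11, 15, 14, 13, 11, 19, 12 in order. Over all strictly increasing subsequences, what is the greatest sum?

Let S[i] be the best sum of a strictly increasing subsequence ending at i:
i:      1  2  3  4  5  6  7  8  9 10 11
a[i]:   7 10 11 11 11 15 14 13 11 19 12
S:      7 17 28 28 28 43 42 41 28 62 40
Maximum is 62 (e.g. 7 + 10 + 11 + 15 + 19).

62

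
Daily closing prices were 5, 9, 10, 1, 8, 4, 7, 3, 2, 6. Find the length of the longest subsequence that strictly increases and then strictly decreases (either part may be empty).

inc[i] = longest strictly increasing subsequence ending at i; dec[i] = longest strictly decreasing subsequence starting at i:
i:      1  2  3  4  5  6  7  8  9 10
a[i]:   5  9 10  1  8  4  7  3  2  6
inc:    1  2  3  1  2  2  3  2  2  3
dec:    4  5  5  1  4  3  3  2  1  1
Best peak at i=3 (value 10): inc=3, dec=5, length 3+5−1 = 7.

7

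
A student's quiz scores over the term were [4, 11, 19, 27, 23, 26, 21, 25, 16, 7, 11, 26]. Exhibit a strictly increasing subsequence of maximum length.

Patience tails give the LIS length; then backtrack through the dp parents:
4 → extends → [4]
11 → extends → [4, 11]
19 → extends → [4, 11, 19]
27 → extends → [4, 11, 19, 27]
23 → replaces 27 → [4, 11, 19, 23]
26 → extends → [4, 11, 19, 23, 26]
21 → replaces 23 → [4, 11, 19, 21, 26]
25 → replaces 26 → [4, 11, 19, 21, 25]
16 → replaces 19 → [4, 11, 16, 21, 25]
7 → replaces 11 → [4, 7, 16, 21, 25]
11 → replaces 16 → [4, 7, 11, 21, 25]
26 → extends → [4, 7, 11, 21, 25, 26]
Length 6; one witness is 4, 11, 19, 23, 25, 26.

4, 11, 19, 23, 25, 26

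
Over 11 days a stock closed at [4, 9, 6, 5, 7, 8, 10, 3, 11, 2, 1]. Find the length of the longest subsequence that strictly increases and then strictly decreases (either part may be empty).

8

inc[i] = longest strictly increasing subsequence ending at i; dec[i] = longest strictly decreasing subsequence starting at i:
i:      1  2  3  4  5  6  7  8  9 10 11
a[i]:   4  9  6  5  7  8 10  3 11  2  1
inc:    1  2  2  2  3  4  5  1  6  1  1
dec:    4  6  5  4  4  4  4  3  3  2  1
Best peak at i=7 (value 10): inc=5, dec=4, length 5+4−1 = 8.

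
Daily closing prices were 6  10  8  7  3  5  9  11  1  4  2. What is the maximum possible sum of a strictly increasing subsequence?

34

Let S[i] be the best sum of a strictly increasing subsequence ending at i:
i:      1  2  3  4  5  6  7  8  9 10 11
a[i]:   6 10  8  7  3  5  9 11  1  4  2
S:      6 16 14 13  3  8 23 34  1  7  3
Maximum is 34 (e.g. 6 + 8 + 9 + 11).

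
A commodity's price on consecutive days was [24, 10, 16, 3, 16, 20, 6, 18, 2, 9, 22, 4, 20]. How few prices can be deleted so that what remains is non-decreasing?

Fewest deletions = n − (longest non-decreasing subsequence).
Patience tails:
24 → extends → [24]
10 → replaces 24 → [10]
16 → extends → [10, 16]
3 → replaces 10 → [3, 16]
16 → extends → [3, 16, 16]
20 → extends → [3, 16, 16, 20]
6 → replaces 16 → [3, 6, 16, 20]
18 → replaces 20 → [3, 6, 16, 18]
2 → replaces 3 → [2, 6, 16, 18]
9 → replaces 16 → [2, 6, 9, 18]
22 → extends → [2, 6, 9, 18, 22]
4 → replaces 6 → [2, 4, 9, 18, 22]
20 → replaces 22 → [2, 4, 9, 18, 20]
Longest non-decreasing subsequence has length 5, so deletions = 13 − 5 = 8.

8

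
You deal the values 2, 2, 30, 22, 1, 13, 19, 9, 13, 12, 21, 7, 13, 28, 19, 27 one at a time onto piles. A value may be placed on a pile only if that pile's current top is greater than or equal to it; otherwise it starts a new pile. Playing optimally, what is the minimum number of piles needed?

6

Place each on the leftmost legal pile:
2 → new pile 1 (tops now [2])
2 → pile 1 (tops now [2])
30 → new pile 2 (tops now [2, 30])
22 → pile 2 (tops now [2, 22])
1 → pile 1 (tops now [1, 22])
13 → pile 2 (tops now [1, 13])
19 → new pile 3 (tops now [1, 13, 19])
9 → pile 2 (tops now [1, 9, 19])
13 → pile 3 (tops now [1, 9, 13])
12 → pile 3 (tops now [1, 9, 12])
21 → new pile 4 (tops now [1, 9, 12, 21])
7 → pile 2 (tops now [1, 7, 12, 21])
13 → pile 4 (tops now [1, 7, 12, 13])
28 → new pile 5 (tops now [1, 7, 12, 13, 28])
19 → pile 5 (tops now [1, 7, 12, 13, 19])
27 → new pile 6 (tops now [1, 7, 12, 13, 19, 27])
Six piles.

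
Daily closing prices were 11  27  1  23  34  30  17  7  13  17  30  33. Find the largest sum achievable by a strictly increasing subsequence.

104

Let S[i] be the best sum of a strictly increasing subsequence ending at i:
i:       1   2   3   4   5   6   7   8   9  10  11  12
a[i]:   11  27   1  23  34  30  17   7  13  17  30  33
S:      11  38   1  34  72  68  28   8  24  41  71 104
Maximum is 104 (e.g. 11 + 13 + 17 + 30 + 33).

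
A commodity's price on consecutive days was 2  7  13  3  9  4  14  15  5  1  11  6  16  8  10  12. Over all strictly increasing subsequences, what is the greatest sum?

Let S[i] be the best sum of a strictly increasing subsequence ending at i:
i:      1  2  3  4  5  6  7  8  9 10 11 12 13 14 15 16
a[i]:   2  7 13  3  9  4 14 15  5  1 11  6 16  8 10 12
S:      2  9 22  5 18  9 36 51 14  1 29 20 67 28 38 50
Maximum is 67 (e.g. 2 + 7 + 13 + 14 + 15 + 16).

67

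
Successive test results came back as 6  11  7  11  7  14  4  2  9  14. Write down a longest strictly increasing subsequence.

Patience tails give the LIS length; then backtrack through the dp parents:
6 → extends → [6]
11 → extends → [6, 11]
7 → replaces 11 → [6, 7]
11 → extends → [6, 7, 11]
7 → already a tail → [6, 7, 11]
14 → extends → [6, 7, 11, 14]
4 → replaces 6 → [4, 7, 11, 14]
2 → replaces 4 → [2, 7, 11, 14]
9 → replaces 11 → [2, 7, 9, 14]
14 → already a tail → [2, 7, 9, 14]
Length 4; one witness is 6, 7, 11, 14.

6, 7, 11, 14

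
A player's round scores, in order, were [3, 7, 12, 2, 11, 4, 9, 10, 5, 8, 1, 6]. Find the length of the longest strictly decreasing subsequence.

Let dp[i] be the longest strictly decreasing subsequence ending at i:
i:      1  2  3  4  5  6  7  8  9 10 11 12
a[i]:   3  7 12  2 11  4  9 10  5  8  1  6
dp:     1  1  1  2  2  3  3  3  4  4  5  5
Maximum is 5.

5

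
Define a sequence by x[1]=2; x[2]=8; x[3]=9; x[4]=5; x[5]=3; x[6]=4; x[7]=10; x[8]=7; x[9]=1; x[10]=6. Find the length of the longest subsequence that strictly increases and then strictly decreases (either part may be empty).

6

inc[i] = longest strictly increasing subsequence ending at i; dec[i] = longest strictly decreasing subsequence starting at i:
i:      1  2  3  4  5  6  7  8  9 10
x[i]:   2  8  9  5  3  4 10  7  1  6
inc:    1  2  3  2  2  3  4  4  1  4
dec:    2  4  4  3  2  2  3  2  1  1
Best peak at i=3 (value 9): inc=3, dec=4, length 3+4−1 = 6.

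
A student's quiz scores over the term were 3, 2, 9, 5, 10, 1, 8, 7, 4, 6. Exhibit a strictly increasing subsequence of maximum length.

Patience tails give the LIS length; then backtrack through the dp parents:
3 → extends → [3]
2 → replaces 3 → [2]
9 → extends → [2, 9]
5 → replaces 9 → [2, 5]
10 → extends → [2, 5, 10]
1 → replaces 2 → [1, 5, 10]
8 → replaces 10 → [1, 5, 8]
7 → replaces 8 → [1, 5, 7]
4 → replaces 5 → [1, 4, 7]
6 → replaces 7 → [1, 4, 6]
Length 3; one witness is 3, 9, 10.

3, 9, 10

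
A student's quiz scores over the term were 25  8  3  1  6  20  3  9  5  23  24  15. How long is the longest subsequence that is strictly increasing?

5

Track the smallest tail for each achievable length (strict):
25 → extends → [25]
8 → replaces 25 → [8]
3 → replaces 8 → [3]
1 → replaces 3 → [1]
6 → extends → [1, 6]
20 → extends → [1, 6, 20]
3 → replaces 6 → [1, 3, 20]
9 → replaces 20 → [1, 3, 9]
5 → replaces 9 → [1, 3, 5]
23 → extends → [1, 3, 5, 23]
24 → extends → [1, 3, 5, 23, 24]
15 → replaces 23 → [1, 3, 5, 15, 24]
Five tails, so the longest strictly increasing subsequence has length 5 (e.g. 3, 6, 20, 23, 24).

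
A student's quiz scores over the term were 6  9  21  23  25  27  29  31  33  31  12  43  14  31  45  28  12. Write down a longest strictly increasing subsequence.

Patience tails give the LIS length; then backtrack through the dp parents:
6 → extends → [6]
9 → extends → [6, 9]
21 → extends → [6, 9, 21]
23 → extends → [6, 9, 21, 23]
25 → extends → [6, 9, 21, 23, 25]
27 → extends → [6, 9, 21, 23, 25, 27]
29 → extends → [6, 9, 21, 23, 25, 27, 29]
31 → extends → [6, 9, 21, 23, 25, 27, 29, 31]
33 → extends → [6, 9, 21, 23, 25, 27, 29, 31, 33]
31 → already a tail → [6, 9, 21, 23, 25, 27, 29, 31, 33]
12 → replaces 21 → [6, 9, 12, 23, 25, 27, 29, 31, 33]
43 → extends → [6, 9, 12, 23, 25, 27, 29, 31, 33, 43]
14 → replaces 23 → [6, 9, 12, 14, 25, 27, 29, 31, 33, 43]
31 → already a tail → [6, 9, 12, 14, 25, 27, 29, 31, 33, 43]
45 → extends → [6, 9, 12, 14, 25, 27, 29, 31, 33, 43, 45]
28 → replaces 29 → [6, 9, 12, 14, 25, 27, 28, 31, 33, 43, 45]
12 → already a tail → [6, 9, 12, 14, 25, 27, 28, 31, 33, 43, 45]
Length 11; one witness is 6, 9, 21, 23, 25, 27, 29, 31, 33, 43, 45.

6, 9, 21, 23, 25, 27, 29, 31, 33, 43, 45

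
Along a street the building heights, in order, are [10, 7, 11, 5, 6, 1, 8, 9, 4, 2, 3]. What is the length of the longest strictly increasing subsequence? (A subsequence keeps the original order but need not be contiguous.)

4

Track the smallest tail for each achievable length (strict):
10 → extends → [10]
7 → replaces 10 → [7]
11 → extends → [7, 11]
5 → replaces 7 → [5, 11]
6 → replaces 11 → [5, 6]
1 → replaces 5 → [1, 6]
8 → extends → [1, 6, 8]
9 → extends → [1, 6, 8, 9]
4 → replaces 6 → [1, 4, 8, 9]
2 → replaces 4 → [1, 2, 8, 9]
3 → replaces 8 → [1, 2, 3, 9]
Four tails, so the longest strictly increasing subsequence has length 4 (e.g. 5, 6, 8, 9).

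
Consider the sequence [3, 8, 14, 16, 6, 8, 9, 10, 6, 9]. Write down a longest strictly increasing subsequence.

3, 6, 8, 9, 10

Patience tails give the LIS length; then backtrack through the dp parents:
3 → extends → [3]
8 → extends → [3, 8]
14 → extends → [3, 8, 14]
16 → extends → [3, 8, 14, 16]
6 → replaces 8 → [3, 6, 14, 16]
8 → replaces 14 → [3, 6, 8, 16]
9 → replaces 16 → [3, 6, 8, 9]
10 → extends → [3, 6, 8, 9, 10]
6 → already a tail → [3, 6, 8, 9, 10]
9 → already a tail → [3, 6, 8, 9, 10]
Length 5; one witness is 3, 6, 8, 9, 10.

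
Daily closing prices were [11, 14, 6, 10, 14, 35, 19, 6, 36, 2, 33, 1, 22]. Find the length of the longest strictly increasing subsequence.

5

Let dp[i] be the length of the longest such subsequence ending at index i:
i:      1  2  3  4  5  6  7  8  9 10 11 12 13
a[i]:  11 14  6 10 14 35 19  6 36  2 33  1 22
dp:     1  2  1  2  3  4  4  1  5  1  5  1  5
Maximum dp value is 5.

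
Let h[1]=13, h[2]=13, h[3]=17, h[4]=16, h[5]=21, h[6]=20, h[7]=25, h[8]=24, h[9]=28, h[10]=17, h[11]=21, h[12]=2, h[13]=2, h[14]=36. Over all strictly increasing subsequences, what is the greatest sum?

Let S[i] be the best sum of a strictly increasing subsequence ending at i:
i:       1   2   3   4   5   6   7   8   9  10  11  12  13  14
h[i]:   13  13  17  16  21  20  25  24  28  17  21   2   2  36
S:      13  13  30  29  51  50  76  75 104  46  71   2   2 140
Maximum is 140 (e.g. 13 + 17 + 21 + 25 + 28 + 36).

140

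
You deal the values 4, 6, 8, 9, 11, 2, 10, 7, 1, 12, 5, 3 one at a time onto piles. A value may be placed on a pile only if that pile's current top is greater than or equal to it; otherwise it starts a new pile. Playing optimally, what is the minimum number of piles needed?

6

Place each on the leftmost legal pile:
4 → new pile 1 (tops now [4])
6 → new pile 2 (tops now [4, 6])
8 → new pile 3 (tops now [4, 6, 8])
9 → new pile 4 (tops now [4, 6, 8, 9])
11 → new pile 5 (tops now [4, 6, 8, 9, 11])
2 → pile 1 (tops now [2, 6, 8, 9, 11])
10 → pile 5 (tops now [2, 6, 8, 9, 10])
7 → pile 3 (tops now [2, 6, 7, 9, 10])
1 → pile 1 (tops now [1, 6, 7, 9, 10])
12 → new pile 6 (tops now [1, 6, 7, 9, 10, 12])
5 → pile 2 (tops now [1, 5, 7, 9, 10, 12])
3 → pile 2 (tops now [1, 3, 7, 9, 10, 12])
Six piles.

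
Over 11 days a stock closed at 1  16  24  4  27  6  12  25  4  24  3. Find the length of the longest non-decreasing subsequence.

5

Track the smallest tail for each achievable length (allowing ties):
1 → extends → [1]
16 → extends → [1, 16]
24 → extends → [1, 16, 24]
4 → replaces 16 → [1, 4, 24]
27 → extends → [1, 4, 24, 27]
6 → replaces 24 → [1, 4, 6, 27]
12 → replaces 27 → [1, 4, 6, 12]
25 → extends → [1, 4, 6, 12, 25]
4 → replaces 6 → [1, 4, 4, 12, 25]
24 → replaces 25 → [1, 4, 4, 12, 24]
3 → replaces 4 → [1, 3, 4, 12, 24]
Five tails, so the longest non-decreasing subsequence has length 5 (e.g. 1, 4, 6, 12, 25).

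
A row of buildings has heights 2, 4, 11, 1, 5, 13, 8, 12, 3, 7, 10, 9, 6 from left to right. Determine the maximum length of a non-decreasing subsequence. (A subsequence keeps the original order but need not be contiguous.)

5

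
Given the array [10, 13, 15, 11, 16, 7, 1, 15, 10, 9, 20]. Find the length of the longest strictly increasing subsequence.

5

Track the smallest tail for each achievable length (strict):
10 → extends → [10]
13 → extends → [10, 13]
15 → extends → [10, 13, 15]
11 → replaces 13 → [10, 11, 15]
16 → extends → [10, 11, 15, 16]
7 → replaces 10 → [7, 11, 15, 16]
1 → replaces 7 → [1, 11, 15, 16]
15 → already a tail → [1, 11, 15, 16]
10 → replaces 11 → [1, 10, 15, 16]
9 → replaces 10 → [1, 9, 15, 16]
20 → extends → [1, 9, 15, 16, 20]
Five tails, so the longest strictly increasing subsequence has length 5 (e.g. 10, 13, 15, 16, 20).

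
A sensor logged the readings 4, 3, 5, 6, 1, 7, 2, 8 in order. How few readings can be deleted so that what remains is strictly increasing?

Fewest deletions = n − (longest strictly increasing subsequence).
Patience tails:
4 → extends → [4]
3 → replaces 4 → [3]
5 → extends → [3, 5]
6 → extends → [3, 5, 6]
1 → replaces 3 → [1, 5, 6]
7 → extends → [1, 5, 6, 7]
2 → replaces 5 → [1, 2, 6, 7]
8 → extends → [1, 2, 6, 7, 8]
Longest strictly increasing subsequence has length 5, so deletions = 8 − 5 = 3.

3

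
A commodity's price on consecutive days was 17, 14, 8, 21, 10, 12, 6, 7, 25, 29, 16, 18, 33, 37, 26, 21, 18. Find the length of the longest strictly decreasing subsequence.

Negate each value so 'decreasing' becomes 'increasing', then run patience tails on the negated sequence:
-17 → extends → [-17]
-14 → extends → [-17, -14]
-8 → extends → [-17, -14, -8]
-21 → replaces -17 → [-21, -14, -8]
-10 → replaces -8 → [-21, -14, -10]
-12 → replaces -10 → [-21, -14, -12]
-6 → extends → [-21, -14, -12, -6]
-7 → replaces -6 → [-21, -14, -12, -7]
-25 → replaces -21 → [-25, -14, -12, -7]
-29 → replaces -25 → [-29, -14, -12, -7]
-16 → replaces -14 → [-29, -16, -12, -7]
-18 → replaces -16 → [-29, -18, -12, -7]
-33 → replaces -29 → [-33, -18, -12, -7]
-37 → replaces -33 → [-37, -18, -12, -7]
-26 → replaces -18 → [-37, -26, -12, -7]
-21 → replaces -12 → [-37, -26, -21, -7]
-18 → replaces -7 → [-37, -26, -21, -18]
Four tails, so the longest strictly decreasing subsequence of the original has length 4.

4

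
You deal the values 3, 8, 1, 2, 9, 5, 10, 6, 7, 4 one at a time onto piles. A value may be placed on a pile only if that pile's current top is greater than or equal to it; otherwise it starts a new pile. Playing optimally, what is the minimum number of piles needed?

5

The minimum number of non-increasing subsequences covering a sequence equals the length of its longest strictly increasing subsequence.
LIS length is 5 (e.g. 1, 2, 5, 6, 7), so 5 piles are needed.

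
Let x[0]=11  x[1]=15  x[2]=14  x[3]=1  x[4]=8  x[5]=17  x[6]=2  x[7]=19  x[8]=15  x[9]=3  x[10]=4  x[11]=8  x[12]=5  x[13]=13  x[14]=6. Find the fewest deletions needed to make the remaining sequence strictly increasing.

9

Fewest deletions = n − (longest strictly increasing subsequence).
i:      0  1  2  3  4  5  6  7  8  9 10 11 12 13 14
x[i]:  11 15 14  1  8 17  2 19 15  3  4  8  5 13  6
dp:     1  2  2  1  2  3  2  4  3  3  4  5  5  6  6
max dp = 6, so deletions = 15 − 6 = 9.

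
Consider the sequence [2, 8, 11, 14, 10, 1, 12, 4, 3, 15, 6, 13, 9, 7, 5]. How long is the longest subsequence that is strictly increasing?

5

Let dp[i] be the length of the longest such subsequence ending at index i:
i:      1  2  3  4  5  6  7  8  9 10 11 12 13 14 15
a[i]:   2  8 11 14 10  1 12  4  3 15  6 13  9  7  5
dp:     1  2  3  4  3  1  4  2  2  5  3  5  4  4  3
Maximum dp value is 5.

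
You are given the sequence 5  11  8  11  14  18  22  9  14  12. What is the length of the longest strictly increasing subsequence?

Track the smallest tail for each achievable length (strict):
5 → extends → [5]
11 → extends → [5, 11]
8 → replaces 11 → [5, 8]
11 → extends → [5, 8, 11]
14 → extends → [5, 8, 11, 14]
18 → extends → [5, 8, 11, 14, 18]
22 → extends → [5, 8, 11, 14, 18, 22]
9 → replaces 11 → [5, 8, 9, 14, 18, 22]
14 → already a tail → [5, 8, 9, 14, 18, 22]
12 → replaces 14 → [5, 8, 9, 12, 18, 22]
Six tails, so the longest strictly increasing subsequence has length 6 (e.g. 5, 8, 11, 14, 18, 22).

6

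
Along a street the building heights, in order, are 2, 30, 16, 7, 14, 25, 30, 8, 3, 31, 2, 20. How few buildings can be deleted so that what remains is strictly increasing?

6

Fewest deletions = n − (longest strictly increasing subsequence).
Patience tails:
2 → extends → [2]
30 → extends → [2, 30]
16 → replaces 30 → [2, 16]
7 → replaces 16 → [2, 7]
14 → extends → [2, 7, 14]
25 → extends → [2, 7, 14, 25]
30 → extends → [2, 7, 14, 25, 30]
8 → replaces 14 → [2, 7, 8, 25, 30]
3 → replaces 7 → [2, 3, 8, 25, 30]
31 → extends → [2, 3, 8, 25, 30, 31]
2 → already a tail → [2, 3, 8, 25, 30, 31]
20 → replaces 25 → [2, 3, 8, 20, 30, 31]
Longest strictly increasing subsequence has length 6, so deletions = 12 − 6 = 6.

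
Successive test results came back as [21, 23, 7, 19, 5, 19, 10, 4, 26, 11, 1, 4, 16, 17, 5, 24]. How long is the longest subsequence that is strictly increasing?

Track the smallest tail for each achievable length (strict):
21 → extends → [21]
23 → extends → [21, 23]
7 → replaces 21 → [7, 23]
19 → replaces 23 → [7, 19]
5 → replaces 7 → [5, 19]
19 → already a tail → [5, 19]
10 → replaces 19 → [5, 10]
4 → replaces 5 → [4, 10]
26 → extends → [4, 10, 26]
11 → replaces 26 → [4, 10, 11]
1 → replaces 4 → [1, 10, 11]
4 → replaces 10 → [1, 4, 11]
16 → extends → [1, 4, 11, 16]
17 → extends → [1, 4, 11, 16, 17]
5 → replaces 11 → [1, 4, 5, 16, 17]
24 → extends → [1, 4, 5, 16, 17, 24]
Six tails, so the longest strictly increasing subsequence has length 6 (e.g. 7, 10, 11, 16, 17, 24).

6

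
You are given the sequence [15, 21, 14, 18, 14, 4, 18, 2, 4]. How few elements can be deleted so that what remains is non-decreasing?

Fewest deletions = n − (longest non-decreasing subsequence).
Patience tails:
15 → extends → [15]
21 → extends → [15, 21]
14 → replaces 15 → [14, 21]
18 → replaces 21 → [14, 18]
14 → replaces 18 → [14, 14]
4 → replaces 14 → [4, 14]
18 → extends → [4, 14, 18]
2 → replaces 4 → [2, 14, 18]
4 → replaces 14 → [2, 4, 18]
Longest non-decreasing subsequence has length 3, so deletions = 9 − 3 = 6.

6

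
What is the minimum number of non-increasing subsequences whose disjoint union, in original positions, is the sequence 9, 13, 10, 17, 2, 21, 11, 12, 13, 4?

The minimum number of non-increasing subsequences covering a sequence equals the length of its longest strictly increasing subsequence.
LIS length is 5 (e.g. 9, 10, 11, 12, 13), so 5 piles are needed.

5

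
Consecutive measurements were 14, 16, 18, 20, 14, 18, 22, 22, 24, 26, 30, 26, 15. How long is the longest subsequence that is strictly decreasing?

Negate each value so 'decreasing' becomes 'increasing', then run patience tails on the negated sequence:
-14 → extends → [-14]
-16 → replaces -14 → [-16]
-18 → replaces -16 → [-18]
-20 → replaces -18 → [-20]
-14 → extends → [-20, -14]
-18 → replaces -14 → [-20, -18]
-22 → replaces -20 → [-22, -18]
-22 → already a tail → [-22, -18]
-24 → replaces -22 → [-24, -18]
-26 → replaces -24 → [-26, -18]
-30 → replaces -26 → [-30, -18]
-26 → replaces -18 → [-30, -26]
-15 → extends → [-30, -26, -15]
Three tails, so the longest strictly decreasing subsequence of the original has length 3.

3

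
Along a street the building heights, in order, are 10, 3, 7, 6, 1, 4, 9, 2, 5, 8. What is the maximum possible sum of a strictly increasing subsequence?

20

Let S[i] be the best sum of a strictly increasing subsequence ending at i:
i:      1  2  3  4  5  6  7  8  9 10
a[i]:  10  3  7  6  1  4  9  2  5  8
S:     10  3 10  9  1  7 19  3 12 20
Maximum is 20 (e.g. 3 + 4 + 5 + 8).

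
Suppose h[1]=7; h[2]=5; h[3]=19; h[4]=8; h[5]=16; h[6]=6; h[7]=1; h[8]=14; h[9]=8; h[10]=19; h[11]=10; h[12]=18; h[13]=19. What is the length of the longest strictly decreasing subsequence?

4

Negate each value so 'decreasing' becomes 'increasing', then run patience tails on the negated sequence:
-7 → extends → [-7]
-5 → extends → [-7, -5]
-19 → replaces -7 → [-19, -5]
-8 → replaces -5 → [-19, -8]
-16 → replaces -8 → [-19, -16]
-6 → extends → [-19, -16, -6]
-1 → extends → [-19, -16, -6, -1]
-14 → replaces -6 → [-19, -16, -14, -1]
-8 → replaces -1 → [-19, -16, -14, -8]
-19 → already a tail → [-19, -16, -14, -8]
-10 → replaces -8 → [-19, -16, -14, -10]
-18 → replaces -16 → [-19, -18, -14, -10]
-19 → already a tail → [-19, -18, -14, -10]
Four tails, so the longest strictly decreasing subsequence of the original has length 4.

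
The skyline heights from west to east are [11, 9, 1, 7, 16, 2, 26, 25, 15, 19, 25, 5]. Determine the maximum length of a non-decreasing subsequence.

5

Track the smallest tail for each achievable length (allowing ties):
11 → extends → [11]
9 → replaces 11 → [9]
1 → replaces 9 → [1]
7 → extends → [1, 7]
16 → extends → [1, 7, 16]
2 → replaces 7 → [1, 2, 16]
26 → extends → [1, 2, 16, 26]
25 → replaces 26 → [1, 2, 16, 25]
15 → replaces 16 → [1, 2, 15, 25]
19 → replaces 25 → [1, 2, 15, 19]
25 → extends → [1, 2, 15, 19, 25]
5 → replaces 15 → [1, 2, 5, 19, 25]
Five tails, so the longest non-decreasing subsequence has length 5 (e.g. 1, 7, 16, 25, 25).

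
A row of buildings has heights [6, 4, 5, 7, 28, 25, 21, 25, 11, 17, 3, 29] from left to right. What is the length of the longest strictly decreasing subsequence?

Let dp[i] be the longest strictly decreasing subsequence ending at i:
i:      1  2  3  4  5  6  7  8  9 10 11 12
a[i]:   6  4  5  7 28 25 21 25 11 17  3 29
dp:     1  2  2  1  1  2  3  2  4  4  5  1
Maximum is 5.

5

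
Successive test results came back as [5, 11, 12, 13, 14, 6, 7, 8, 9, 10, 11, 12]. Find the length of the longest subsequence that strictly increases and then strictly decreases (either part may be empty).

inc[i] = longest strictly increasing subsequence ending at i; dec[i] = longest strictly decreasing subsequence starting at i:
i:      1  2  3  4  5  6  7  8  9 10 11 12
a[i]:   5 11 12 13 14  6  7  8  9 10 11 12
inc:    1  2  3  4  5  2  3  4  5  6  7  8
dec:    1  2  2  2  2  1  1  1  1  1  1  1
Best peak at i=12 (value 12): inc=8, dec=1, length 8+1−1 = 8.

8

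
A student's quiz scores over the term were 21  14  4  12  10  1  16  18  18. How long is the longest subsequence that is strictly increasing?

4

Let dp[i] be the length of the longest such subsequence ending at index i:
i:      1  2  3  4  5  6  7  8  9
a[i]:  21 14  4 12 10  1 16 18 18
dp:     1  1  1  2  2  1  3  4  4
Maximum dp value is 4.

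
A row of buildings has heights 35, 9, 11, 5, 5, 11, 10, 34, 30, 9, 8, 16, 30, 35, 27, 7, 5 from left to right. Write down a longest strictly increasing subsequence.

9, 11, 16, 30, 35

Patience tails give the LIS length; then backtrack through the dp parents:
35 → extends → [35]
9 → replaces 35 → [9]
11 → extends → [9, 11]
5 → replaces 9 → [5, 11]
5 → already a tail → [5, 11]
11 → already a tail → [5, 11]
10 → replaces 11 → [5, 10]
34 → extends → [5, 10, 34]
30 → replaces 34 → [5, 10, 30]
9 → replaces 10 → [5, 9, 30]
8 → replaces 9 → [5, 8, 30]
16 → replaces 30 → [5, 8, 16]
30 → extends → [5, 8, 16, 30]
35 → extends → [5, 8, 16, 30, 35]
27 → replaces 30 → [5, 8, 16, 27, 35]
7 → replaces 8 → [5, 7, 16, 27, 35]
5 → already a tail → [5, 7, 16, 27, 35]
Length 5; one witness is 9, 11, 16, 30, 35.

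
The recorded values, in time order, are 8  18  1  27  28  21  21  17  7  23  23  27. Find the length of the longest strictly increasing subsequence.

Track the smallest tail for each achievable length (strict):
8 → extends → [8]
18 → extends → [8, 18]
1 → replaces 8 → [1, 18]
27 → extends → [1, 18, 27]
28 → extends → [1, 18, 27, 28]
21 → replaces 27 → [1, 18, 21, 28]
21 → already a tail → [1, 18, 21, 28]
17 → replaces 18 → [1, 17, 21, 28]
7 → replaces 17 → [1, 7, 21, 28]
23 → replaces 28 → [1, 7, 21, 23]
23 → already a tail → [1, 7, 21, 23]
27 → extends → [1, 7, 21, 23, 27]
Five tails, so the longest strictly increasing subsequence has length 5 (e.g. 8, 18, 21, 23, 27).

5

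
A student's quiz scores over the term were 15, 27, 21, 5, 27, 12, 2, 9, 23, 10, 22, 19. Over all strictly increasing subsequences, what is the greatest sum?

Let S[i] be the best sum of a strictly increasing subsequence ending at i:
i:      1  2  3  4  5  6  7  8  9 10 11 12
a[i]:  15 27 21  5 27 12  2  9 23 10 22 19
S:     15 42 36  5 63 17  2 14 59 24 58 43
Maximum is 63 (e.g. 15 + 21 + 27).

63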